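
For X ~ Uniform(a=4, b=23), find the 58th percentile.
15.0200

We have X ~ Uniform(a=4, b=23).

We want to find x such that P(X ≤ x) = 0.58.

This is the 58th percentile, which means 58% of values fall below this point.

Using the inverse CDF (quantile function):
x = F⁻¹(0.58) = 15.0200

Verification: P(X ≤ 15.0200) = 0.58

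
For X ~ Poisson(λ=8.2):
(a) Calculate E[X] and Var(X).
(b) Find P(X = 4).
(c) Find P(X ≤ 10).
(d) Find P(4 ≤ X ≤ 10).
(a) E[X] = 8.2000, Var(X) = 8.2000
(b) P(X = 4) = 0.051740
(c) P(X ≤ 10) = 0.795550
(d) P(4 ≤ X ≤ 10) = 0.758550

We have X ~ Poisson(λ=8.2).

(a) Moments:
E[X] = 8.2000
Var(X) = 8.2000
σ = √Var(X) = 2.8636

(b) Point probability using PMF:
P(X = 4) = 0.051740

(c) Cumulative probability using CDF:
P(X ≤ 10) = F(10) = 0.795550

(d) Range probability:
P(4 ≤ X ≤ 10) = P(X ≤ 10) - P(X ≤ 3)
                   = F(10) - F(3)
                   = 0.795550 - 0.037000
                   = 0.758550

This means approximately 75.9% of outcomes fall in the interval [4, 10].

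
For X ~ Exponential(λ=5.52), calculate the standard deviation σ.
0.1812

We have X ~ Exponential(λ=5.52).

For an Exponential distribution with λ=5.52:
σ = √Var(X) = 0.1812

The standard deviation is the square root of the variance.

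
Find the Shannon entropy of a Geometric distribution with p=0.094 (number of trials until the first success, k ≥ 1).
3.3159 nats

We have X ~ Geometric(p=0.094) (number of trials until the first success, k ≥ 1).

The Shannon entropy measures the uncertainty or information content of the distribution.

For a Geometric distribution with p=0.094 (number of trials until the first success, k ≥ 1):
H(X) = 3.3159 nats

(In bits, this would be 4.7839 bits.)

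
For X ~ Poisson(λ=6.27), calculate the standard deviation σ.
2.5040

We have X ~ Poisson(λ=6.27).

For a Poisson distribution with λ=6.27:
σ = √Var(X) = 2.5040

The standard deviation is the square root of the variance.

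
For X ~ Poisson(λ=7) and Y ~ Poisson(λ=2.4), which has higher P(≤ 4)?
Y has higher probability (P(Y ≤ 4) = 0.9041 > P(X ≤ 4) = 0.1730)

Compute P(≤ 4) for each distribution:

X ~ Poisson(λ=7):
P(X ≤ 4) = 0.1730

Y ~ Poisson(λ=2.4):
P(Y ≤ 4) = 0.9041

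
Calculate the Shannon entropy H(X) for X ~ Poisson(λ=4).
2.0867 nats

We have X ~ Poisson(λ=4).

The Shannon entropy measures the uncertainty or information content of the distribution.

For a Poisson distribution with λ=4:
H(X) = 2.0867 nats

(In bits, this would be 3.0104 bits.)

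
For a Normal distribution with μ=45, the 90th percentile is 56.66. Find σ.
σ = 9.0983

For X ~ Normal(μ, σ), the p-th percentile satisfies x = μ + z_p × σ,
where z_p = Φ⁻¹(p) is the standard normal quantile.

Step 1: z_{0.9} = Φ⁻¹(0.9) = 1.2816

Step 2: Solve for σ:
56.66 = 45 + 1.2816 × σ
σ = (56.66 - 45) / 1.2816
σ = 11.66 / 1.2816
σ = 9.0983

Verification: μ + z × σ = 45 + 1.2816 × 9.0983 = 56.66 ✓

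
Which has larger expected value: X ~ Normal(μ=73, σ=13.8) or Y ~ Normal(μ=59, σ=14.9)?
X has larger mean (73.0000 > 59.0000)

Compute the expected value for each distribution:

X ~ Normal(μ=73, σ=13.8):
E[X] = 73.0000

Y ~ Normal(μ=59, σ=14.9):
E[Y] = 59.0000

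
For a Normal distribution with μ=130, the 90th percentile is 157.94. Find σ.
σ = 21.8017

For X ~ Normal(μ, σ), the p-th percentile satisfies x = μ + z_p × σ,
where z_p = Φ⁻¹(p) is the standard normal quantile.

Step 1: z_{0.9} = Φ⁻¹(0.9) = 1.2816

Step 2: Solve for σ:
157.94 = 130 + 1.2816 × σ
σ = (157.94 - 130) / 1.2816
σ = 27.94 / 1.2816
σ = 21.8017

Verification: μ + z × σ = 130 + 1.2816 × 21.8017 = 157.94 ✓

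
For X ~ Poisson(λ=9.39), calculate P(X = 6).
0.079549

We have X ~ Poisson(λ=9.39).

For a Poisson distribution, the PMF gives us the probability of each outcome.

Using the PMF formula:
P(X = 6) = 0.079549

Rounded to 4 decimal places: 0.0795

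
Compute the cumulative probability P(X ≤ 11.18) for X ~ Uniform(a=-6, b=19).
0.687200

We have X ~ Uniform(a=-6, b=19).

The CDF gives us P(X ≤ k).

Using the CDF:
P(X ≤ 11.18) = 0.687200

This means there's approximately a 68.7% chance that X is at most 11.18.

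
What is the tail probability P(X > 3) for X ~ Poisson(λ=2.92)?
0.334851

We have X ~ Poisson(λ=2.92).

P(X > 3) = 1 - P(X ≤ 3)
                = 1 - F(3)
                = 1 - 0.665149
                = 0.334851

So there's approximately a 33.5% chance that X exceeds 3.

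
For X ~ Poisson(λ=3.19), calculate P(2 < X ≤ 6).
0.573991

We have X ~ Poisson(λ=3.19).

To find P(2 < X ≤ 6), we use:
P(2 < X ≤ 6) = P(X ≤ 6) - P(X ≤ 2)
                 = F(6) - F(2)
                 = 0.955986 - 0.381995
                 = 0.573991

So there's approximately a 57.4% chance that X falls in this range.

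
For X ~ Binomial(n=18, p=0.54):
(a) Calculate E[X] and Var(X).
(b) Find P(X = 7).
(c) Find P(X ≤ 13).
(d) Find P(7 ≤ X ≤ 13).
(a) E[X] = 9.7200, Var(X) = 4.4712
(b) P(X = 7) = 0.083147
(c) P(X ≤ 13) = 0.965808
(d) P(7 ≤ X ≤ 13) = 0.901984

We have X ~ Binomial(n=18, p=0.54).

(a) Moments:
E[X] = 9.7200
Var(X) = 4.4712
σ = √Var(X) = 2.1145

(b) Point probability using PMF:
P(X = 7) = 0.083147

(c) Cumulative probability using CDF:
P(X ≤ 13) = F(13) = 0.965808

(d) Range probability:
P(7 ≤ X ≤ 13) = P(X ≤ 13) - P(X ≤ 6)
                   = F(13) - F(6)
                   = 0.965808 - 0.063824
                   = 0.901984

This means approximately 90.2% of outcomes fall in the interval [7, 13].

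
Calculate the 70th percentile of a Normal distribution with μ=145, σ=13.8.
152.2367

We have X ~ Normal(μ=145, σ=13.8).

We want to find x such that P(X ≤ x) = 0.7.

This is the 70th percentile, which means 70% of values fall below this point.

Using the inverse CDF (quantile function):
x = F⁻¹(0.7) = 152.2367

Verification: P(X ≤ 152.2367) = 0.7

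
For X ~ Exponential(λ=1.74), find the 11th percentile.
0.0670

We have X ~ Exponential(λ=1.74).

We want to find x such that P(X ≤ x) = 0.11.

This is the 11th percentile, which means 11% of values fall below this point.

Using the inverse CDF (quantile function):
x = F⁻¹(0.11) = 0.0670

Verification: P(X ≤ 0.0670) = 0.11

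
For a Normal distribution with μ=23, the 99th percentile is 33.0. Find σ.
σ = 4.2986

For X ~ Normal(μ, σ), the p-th percentile satisfies x = μ + z_p × σ,
where z_p = Φ⁻¹(p) is the standard normal quantile.

Step 1: z_{0.99} = Φ⁻¹(0.99) = 2.3263

Step 2: Solve for σ:
33.0 = 23 + 2.3263 × σ
σ = (33.0 - 23) / 2.3263
σ = 10.00 / 2.3263
σ = 4.2986

Verification: μ + z × σ = 23 + 2.3263 × 4.2986 = 33.00 ✓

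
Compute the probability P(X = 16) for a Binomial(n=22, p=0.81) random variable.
0.120530

We have X ~ Binomial(n=22, p=0.81).

For a Binomial distribution, the PMF gives us the probability of each outcome.

Using the PMF formula:
P(X = 16) = 0.120530

Rounded to 4 decimal places: 0.1205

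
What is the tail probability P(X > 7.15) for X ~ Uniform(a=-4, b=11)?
0.256667

We have X ~ Uniform(a=-4, b=11).

P(X > 7.15) = 1 - P(X ≤ 7.15)
                = 1 - F(7.15)
                = 1 - 0.743333
                = 0.256667

So there's approximately a 25.7% chance that X exceeds 7.15.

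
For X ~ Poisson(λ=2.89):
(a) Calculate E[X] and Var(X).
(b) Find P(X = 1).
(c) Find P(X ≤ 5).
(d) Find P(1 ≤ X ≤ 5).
(a) E[X] = 2.8900, Var(X) = 2.8900
(b) P(X = 1) = 0.160615
(c) P(X ≤ 5) = 0.926763
(d) P(1 ≤ X ≤ 5) = 0.871187

We have X ~ Poisson(λ=2.89).

(a) Moments:
E[X] = 2.8900
Var(X) = 2.8900
σ = √Var(X) = 1.7000

(b) Point probability using PMF:
P(X = 1) = 0.160615

(c) Cumulative probability using CDF:
P(X ≤ 5) = F(5) = 0.926763

(d) Range probability:
P(1 ≤ X ≤ 5) = P(X ≤ 5) - P(X ≤ 0)
                   = F(5) - F(0)
                   = 0.926763 - 0.055576
                   = 0.871187

This means approximately 87.1% of outcomes fall in the interval [1, 5].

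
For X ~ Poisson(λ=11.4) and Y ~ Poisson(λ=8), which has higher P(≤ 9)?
Y has higher probability (P(Y ≤ 9) = 0.7166 > P(X ≤ 9) = 0.2987)

Compute P(≤ 9) for each distribution:

X ~ Poisson(λ=11.4):
P(X ≤ 9) = 0.2987

Y ~ Poisson(λ=8):
P(Y ≤ 9) = 0.7166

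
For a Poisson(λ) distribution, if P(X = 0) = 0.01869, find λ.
λ = 3.9798

For a Poisson(λ) distribution, the PMF at 0 is:
P(X = 0) = λ^0 e^(-λ) / 0! = e^(-λ)

Given P(X = 0) = 0.01869:
e^(-λ) = 0.01869
-λ = ln(0.01869)
λ = -ln(0.01869) = 3.9798

Verification: e^(-3.9798) = 0.01869 ✓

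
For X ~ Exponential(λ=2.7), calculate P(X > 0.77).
0.125055

We have X ~ Exponential(λ=2.7).

P(X > 0.77) = 1 - P(X ≤ 0.77)
                = 1 - F(0.77)
                = 1 - 0.874945
                = 0.125055

So there's approximately a 12.5% chance that X exceeds 0.77.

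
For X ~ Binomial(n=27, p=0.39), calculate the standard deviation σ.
2.5344

We have X ~ Binomial(n=27, p=0.39).

For a Binomial distribution with n=27, p=0.39:
σ = √Var(X) = 2.5344

The standard deviation is the square root of the variance.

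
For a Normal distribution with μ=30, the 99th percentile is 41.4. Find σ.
σ = 4.9004

For X ~ Normal(μ, σ), the p-th percentile satisfies x = μ + z_p × σ,
where z_p = Φ⁻¹(p) is the standard normal quantile.

Step 1: z_{0.99} = Φ⁻¹(0.99) = 2.3263

Step 2: Solve for σ:
41.4 = 30 + 2.3263 × σ
σ = (41.4 - 30) / 2.3263
σ = 11.40 / 2.3263
σ = 4.9004

Verification: μ + z × σ = 30 + 2.3263 × 4.9004 = 41.40 ✓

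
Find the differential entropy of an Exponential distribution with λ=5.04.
-0.6174 nats

We have X ~ Exponential(λ=5.04).

The differential entropy measures the uncertainty or information content of the distribution.

For an Exponential distribution with λ=5.04:
h(X) = -0.6174 nats

(In bits, this would be -0.8907 bits.)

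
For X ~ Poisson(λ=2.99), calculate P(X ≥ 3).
0.574566

We have X ~ Poisson(λ=2.99).

For discrete distributions, P(X ≥ 3) = 1 - P(X ≤ 2).

P(X ≤ 2) = 0.425434
P(X ≥ 3) = 1 - 0.425434 = 0.574566

So there's approximately a 57.5% chance that X is at least 3.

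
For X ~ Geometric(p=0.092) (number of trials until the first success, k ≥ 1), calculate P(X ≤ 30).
0.944719

We have X ~ Geometric(p=0.092) (number of trials until the first success, k ≥ 1).

The CDF gives us P(X ≤ k).

Using the CDF:
P(X ≤ 30) = 0.944719

This means there's approximately a 94.5% chance that X is at most 30.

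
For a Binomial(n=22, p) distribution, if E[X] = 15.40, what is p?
p = 0.7

For a Binomial(n, p) distribution:
E[X] = n × p

Given n = 22 and E[X] = 15.40:
15.40 = 22 × p
p = 15.40 / 22 = 0.7

Verification: Binomial(22, 0.7) has E[X] = 15.40 ✓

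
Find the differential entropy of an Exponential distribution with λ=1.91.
0.3529 nats

We have X ~ Exponential(λ=1.91).

The differential entropy measures the uncertainty or information content of the distribution.

For an Exponential distribution with λ=1.91:
h(X) = 0.3529 nats

(In bits, this would be 0.5091 bits.)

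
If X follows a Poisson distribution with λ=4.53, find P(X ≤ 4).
0.526419

We have X ~ Poisson(λ=4.53).

The CDF gives us P(X ≤ k).

Using the CDF:
P(X ≤ 4) = 0.526419

This means there's approximately a 52.6% chance that X is at most 4.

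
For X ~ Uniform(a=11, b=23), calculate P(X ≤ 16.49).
0.457500

We have X ~ Uniform(a=11, b=23).

The CDF gives us P(X ≤ k).

Using the CDF:
P(X ≤ 16.49) = 0.457500

This means there's approximately a 45.7% chance that X is at most 16.49.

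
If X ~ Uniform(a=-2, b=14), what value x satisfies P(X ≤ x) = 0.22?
1.5200

We have X ~ Uniform(a=-2, b=14).

We want to find x such that P(X ≤ x) = 0.22.

This is the 22nd percentile, which means 22% of values fall below this point.

Using the inverse CDF (quantile function):
x = F⁻¹(0.22) = 1.5200

Verification: P(X ≤ 1.5200) = 0.22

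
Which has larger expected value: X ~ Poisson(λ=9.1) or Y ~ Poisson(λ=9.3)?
Y has larger mean (9.3000 > 9.1000)

Compute the expected value for each distribution:

X ~ Poisson(λ=9.1):
E[X] = 9.1000

Y ~ Poisson(λ=9.3):
E[Y] = 9.3000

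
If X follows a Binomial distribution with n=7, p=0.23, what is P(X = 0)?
0.160485

We have X ~ Binomial(n=7, p=0.23).

For a Binomial distribution, the PMF gives us the probability of each outcome.

Using the PMF formula:
P(X = 0) = 0.160485

Rounded to 4 decimal places: 0.1605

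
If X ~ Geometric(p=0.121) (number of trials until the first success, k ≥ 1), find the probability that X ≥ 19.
0.098130

We have X ~ Geometric(p=0.121) (number of trials until the first success, k ≥ 1).

For discrete distributions, P(X ≥ 19) = 1 - P(X ≤ 18).

P(X ≤ 18) = 0.901870
P(X ≥ 19) = 1 - 0.901870 = 0.098130

So there's approximately a 9.8% chance that X is at least 19.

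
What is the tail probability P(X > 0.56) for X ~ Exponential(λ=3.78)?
0.120416

We have X ~ Exponential(λ=3.78).

P(X > 0.56) = 1 - P(X ≤ 0.56)
                = 1 - F(0.56)
                = 1 - 0.879584
                = 0.120416

So there's approximately a 12.0% chance that X exceeds 0.56.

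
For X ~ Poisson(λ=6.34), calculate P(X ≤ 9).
0.890688

We have X ~ Poisson(λ=6.34).

The CDF gives us P(X ≤ k).

Using the CDF:
P(X ≤ 9) = 0.890688

This means there's approximately a 89.1% chance that X is at most 9.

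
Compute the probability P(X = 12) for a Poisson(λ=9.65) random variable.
0.087710

We have X ~ Poisson(λ=9.65).

For a Poisson distribution, the PMF gives us the probability of each outcome.

Using the PMF formula:
P(X = 12) = 0.087710

Rounded to 4 decimal places: 0.0877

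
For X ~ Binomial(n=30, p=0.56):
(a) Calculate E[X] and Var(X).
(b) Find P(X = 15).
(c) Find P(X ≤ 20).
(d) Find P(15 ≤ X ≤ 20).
(a) E[X] = 16.8000, Var(X) = 7.3920
(b) P(X = 15) = 0.116217
(c) P(X ≤ 20) = 0.914776
(d) P(15 ≤ X ≤ 20) = 0.716388

We have X ~ Binomial(n=30, p=0.56).

(a) Moments:
E[X] = 16.8000
Var(X) = 7.3920
σ = √Var(X) = 2.7188

(b) Point probability using PMF:
P(X = 15) = 0.116217

(c) Cumulative probability using CDF:
P(X ≤ 20) = F(20) = 0.914776

(d) Range probability:
P(15 ≤ X ≤ 20) = P(X ≤ 20) - P(X ≤ 14)
                   = F(20) - F(14)
                   = 0.914776 - 0.198387
                   = 0.716388

This means approximately 71.6% of outcomes fall in the interval [15, 20].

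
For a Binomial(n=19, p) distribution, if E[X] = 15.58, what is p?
p = 0.82

For a Binomial(n, p) distribution:
E[X] = n × p

Given n = 19 and E[X] = 15.58:
15.58 = 19 × p
p = 15.58 / 19 = 0.82

Verification: Binomial(19, 0.82) has E[X] = 15.58 ✓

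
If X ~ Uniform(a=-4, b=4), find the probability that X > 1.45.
0.318750

We have X ~ Uniform(a=-4, b=4).

P(X > 1.45) = 1 - P(X ≤ 1.45)
                = 1 - F(1.45)
                = 1 - 0.681250
                = 0.318750

So there's approximately a 31.9% chance that X exceeds 1.45.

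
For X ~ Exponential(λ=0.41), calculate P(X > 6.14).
0.080669

We have X ~ Exponential(λ=0.41).

P(X > 6.14) = 1 - P(X ≤ 6.14)
                = 1 - F(6.14)
                = 1 - 0.919331
                = 0.080669

So there's approximately a 8.1% chance that X exceeds 6.14.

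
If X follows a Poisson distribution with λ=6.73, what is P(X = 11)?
0.038389

We have X ~ Poisson(λ=6.73).

For a Poisson distribution, the PMF gives us the probability of each outcome.

Using the PMF formula:
P(X = 11) = 0.038389

Rounded to 4 decimal places: 0.0384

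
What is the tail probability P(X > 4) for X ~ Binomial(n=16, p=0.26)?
0.406037

We have X ~ Binomial(n=16, p=0.26).

P(X > 4) = 1 - P(X ≤ 4)
                = 1 - F(4)
                = 1 - 0.593963
                = 0.406037

So there's approximately a 40.6% chance that X exceeds 4.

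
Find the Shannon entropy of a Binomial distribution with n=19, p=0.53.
2.1959 nats

We have X ~ Binomial(n=19, p=0.53).

The Shannon entropy measures the uncertainty or information content of the distribution.

For a Binomial distribution with n=19, p=0.53:
H(X) = 2.1959 nats

(In bits, this would be 3.1680 bits.)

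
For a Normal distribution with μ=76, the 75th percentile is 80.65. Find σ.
σ = 6.8941

For X ~ Normal(μ, σ), the p-th percentile satisfies x = μ + z_p × σ,
where z_p = Φ⁻¹(p) is the standard normal quantile.

Step 1: z_{0.75} = Φ⁻¹(0.75) = 0.6745

Step 2: Solve for σ:
80.65 = 76 + 0.6745 × σ
σ = (80.65 - 76) / 0.6745
σ = 4.65 / 0.6745
σ = 6.8941

Verification: μ + z × σ = 76 + 0.6745 × 6.8941 = 80.65 ✓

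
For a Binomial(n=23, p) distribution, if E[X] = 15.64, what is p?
p = 0.68

For a Binomial(n, p) distribution:
E[X] = n × p

Given n = 23 and E[X] = 15.64:
15.64 = 23 × p
p = 15.64 / 23 = 0.68

Verification: Binomial(23, 0.68) has E[X] = 15.64 ✓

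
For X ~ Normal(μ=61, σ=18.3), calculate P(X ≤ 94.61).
0.966866

We have X ~ Normal(μ=61, σ=18.3).

The CDF gives us P(X ≤ k).

Using the CDF:
P(X ≤ 94.61) = 0.966866

This means there's approximately a 96.7% chance that X is at most 94.61.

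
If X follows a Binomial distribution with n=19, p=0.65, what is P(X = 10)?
0.098020

We have X ~ Binomial(n=19, p=0.65).

For a Binomial distribution, the PMF gives us the probability of each outcome.

Using the PMF formula:
P(X = 10) = 0.098020

Rounded to 4 decimal places: 0.0980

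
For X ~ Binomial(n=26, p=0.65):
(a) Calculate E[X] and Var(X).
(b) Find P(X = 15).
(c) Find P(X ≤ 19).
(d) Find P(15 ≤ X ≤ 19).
(a) E[X] = 16.9000, Var(X) = 5.9150
(b) P(X = 15) = 0.116523
(c) P(X ≤ 19) = 0.858370
(d) P(15 ≤ X ≤ 19) = 0.696756

We have X ~ Binomial(n=26, p=0.65).

(a) Moments:
E[X] = 16.9000
Var(X) = 5.9150
σ = √Var(X) = 2.4321

(b) Point probability using PMF:
P(X = 15) = 0.116523

(c) Cumulative probability using CDF:
P(X ≤ 19) = F(19) = 0.858370

(d) Range probability:
P(15 ≤ X ≤ 19) = P(X ≤ 19) - P(X ≤ 14)
                   = F(19) - F(14)
                   = 0.858370 - 0.161614
                   = 0.696756

This means approximately 69.7% of outcomes fall in the interval [15, 19].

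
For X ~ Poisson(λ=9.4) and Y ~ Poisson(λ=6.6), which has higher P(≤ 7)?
Y has higher probability (P(Y ≤ 7) = 0.6581 > P(X ≤ 7) = 0.2792)

Compute P(≤ 7) for each distribution:

X ~ Poisson(λ=9.4):
P(X ≤ 7) = 0.2792

Y ~ Poisson(λ=6.6):
P(Y ≤ 7) = 0.6581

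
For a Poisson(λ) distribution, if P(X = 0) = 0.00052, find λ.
λ = 7.5617

For a Poisson(λ) distribution, the PMF at 0 is:
P(X = 0) = λ^0 e^(-λ) / 0! = e^(-λ)

Given P(X = 0) = 0.00052:
e^(-λ) = 0.00052
-λ = ln(0.00052)
λ = -ln(0.00052) = 7.5617

Verification: e^(-7.5617) = 0.00052 ✓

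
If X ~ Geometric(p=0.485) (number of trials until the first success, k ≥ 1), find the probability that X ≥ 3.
0.265225

We have X ~ Geometric(p=0.485) (number of trials until the first success, k ≥ 1).

For discrete distributions, P(X ≥ 3) = 1 - P(X ≤ 2).

P(X ≤ 2) = 0.734775
P(X ≥ 3) = 1 - 0.734775 = 0.265225

So there's approximately a 26.5% chance that X is at least 3.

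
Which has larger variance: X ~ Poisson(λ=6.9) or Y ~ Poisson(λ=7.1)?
Y has larger variance (7.1000 > 6.9000)

Compute the variance for each distribution:

X ~ Poisson(λ=6.9):
Var(X) = 6.9000

Y ~ Poisson(λ=7.1):
Var(Y) = 7.1000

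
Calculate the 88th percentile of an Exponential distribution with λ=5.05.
0.4199

We have X ~ Exponential(λ=5.05).

We want to find x such that P(X ≤ x) = 0.88.

This is the 88th percentile, which means 88% of values fall below this point.

Using the inverse CDF (quantile function):
x = F⁻¹(0.88) = 0.4199

Verification: P(X ≤ 0.4199) = 0.88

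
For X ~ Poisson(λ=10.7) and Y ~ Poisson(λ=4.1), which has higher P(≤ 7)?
Y has higher probability (P(Y ≤ 7) = 0.9427 > P(X ≤ 7) = 0.1636)

Compute P(≤ 7) for each distribution:

X ~ Poisson(λ=10.7):
P(X ≤ 7) = 0.1636

Y ~ Poisson(λ=4.1):
P(Y ≤ 7) = 0.9427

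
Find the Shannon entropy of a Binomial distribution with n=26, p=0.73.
2.2320 nats

We have X ~ Binomial(n=26, p=0.73).

The Shannon entropy measures the uncertainty or information content of the distribution.

For a Binomial distribution with n=26, p=0.73:
H(X) = 2.2320 nats

(In bits, this would be 3.2200 bits.)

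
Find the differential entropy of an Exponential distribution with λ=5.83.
-0.7630 nats

We have X ~ Exponential(λ=5.83).

The differential entropy measures the uncertainty or information content of the distribution.

For an Exponential distribution with λ=5.83:
h(X) = -0.7630 nats

(In bits, this would be -1.1008 bits.)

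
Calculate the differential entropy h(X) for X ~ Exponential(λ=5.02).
-0.6134 nats

We have X ~ Exponential(λ=5.02).

The differential entropy measures the uncertainty or information content of the distribution.

For an Exponential distribution with λ=5.02:
h(X) = -0.6134 nats

(In bits, this would be -0.8850 bits.)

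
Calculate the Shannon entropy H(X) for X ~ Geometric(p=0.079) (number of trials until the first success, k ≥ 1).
3.4977 nats

We have X ~ Geometric(p=0.079) (number of trials until the first success, k ≥ 1).

The Shannon entropy measures the uncertainty or information content of the distribution.

For a Geometric distribution with p=0.079 (number of trials until the first success, k ≥ 1):
H(X) = 3.4977 nats

(In bits, this would be 5.0461 bits.)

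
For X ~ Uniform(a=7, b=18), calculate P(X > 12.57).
0.493636

We have X ~ Uniform(a=7, b=18).

P(X > 12.57) = 1 - P(X ≤ 12.57)
                = 1 - F(12.57)
                = 1 - 0.506364
                = 0.493636

So there's approximately a 49.4% chance that X exceeds 12.57.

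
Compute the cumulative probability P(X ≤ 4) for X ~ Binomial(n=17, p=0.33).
0.291308

We have X ~ Binomial(n=17, p=0.33).

The CDF gives us P(X ≤ k).

Using the CDF:
P(X ≤ 4) = 0.291308

This means there's approximately a 29.1% chance that X is at most 4.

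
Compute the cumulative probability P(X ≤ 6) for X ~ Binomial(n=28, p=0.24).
0.476851

We have X ~ Binomial(n=28, p=0.24).

The CDF gives us P(X ≤ k).

Using the CDF:
P(X ≤ 6) = 0.476851

This means there's approximately a 47.7% chance that X is at most 6.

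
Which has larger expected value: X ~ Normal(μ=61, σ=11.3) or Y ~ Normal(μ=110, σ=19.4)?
Y has larger mean (110.0000 > 61.0000)

Compute the expected value for each distribution:

X ~ Normal(μ=61, σ=11.3):
E[X] = 61.0000

Y ~ Normal(μ=110, σ=19.4):
E[Y] = 110.0000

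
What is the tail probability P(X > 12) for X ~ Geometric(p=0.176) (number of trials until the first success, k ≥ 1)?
0.097978

We have X ~ Geometric(p=0.176) (number of trials until the first success, k ≥ 1).

P(X > 12) = 1 - P(X ≤ 12)
                = 1 - F(12)
                = 1 - 0.902022
                = 0.097978

So there's approximately a 9.8% chance that X exceeds 12.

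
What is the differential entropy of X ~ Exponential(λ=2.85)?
-0.0473 nats

We have X ~ Exponential(λ=2.85).

The differential entropy measures the uncertainty or information content of the distribution.

For an Exponential distribution with λ=2.85:
h(X) = -0.0473 nats

(In bits, this would be -0.0683 bits.)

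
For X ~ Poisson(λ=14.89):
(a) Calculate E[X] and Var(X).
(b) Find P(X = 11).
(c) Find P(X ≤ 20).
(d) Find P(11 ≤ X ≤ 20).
(a) E[X] = 14.8900, Var(X) = 14.8900
(b) P(X = 11) = 0.068240
(c) P(X ≤ 20) = 0.921544
(d) P(11 ≤ X ≤ 20) = 0.797634

We have X ~ Poisson(λ=14.89).

(a) Moments:
E[X] = 14.8900
Var(X) = 14.8900
σ = √Var(X) = 3.8588

(b) Point probability using PMF:
P(X = 11) = 0.068240

(c) Cumulative probability using CDF:
P(X ≤ 20) = F(20) = 0.921544

(d) Range probability:
P(11 ≤ X ≤ 20) = P(X ≤ 20) - P(X ≤ 10)
                   = F(20) - F(10)
                   = 0.921544 - 0.123910
                   = 0.797634

This means approximately 79.8% of outcomes fall in the interval [11, 20].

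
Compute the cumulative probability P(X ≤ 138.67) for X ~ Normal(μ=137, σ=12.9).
0.551502

We have X ~ Normal(μ=137, σ=12.9).

The CDF gives us P(X ≤ k).

Using the CDF:
P(X ≤ 138.67) = 0.551502

This means there's approximately a 55.2% chance that X is at most 138.67.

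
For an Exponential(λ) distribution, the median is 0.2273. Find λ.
λ = 3.0495

For X ~ Exponential(λ), the CDF is F(x) = 1 - e^(-λx).
The median m satisfies F(m) = 0.5:
1 - e^(-λm) = 0.5
e^(-λm) = 0.5
λm = ln(2)
m = ln(2) / λ

Given m = 0.2273:
λ = ln(2) / 0.2273 = 0.693147 / 0.2273 = 3.0495

Verification: ln(2) / 3.0495 = 0.2273 ✓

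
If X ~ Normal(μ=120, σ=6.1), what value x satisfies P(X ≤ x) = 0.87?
126.8710

We have X ~ Normal(μ=120, σ=6.1).

We want to find x such that P(X ≤ x) = 0.87.

This is the 87th percentile, which means 87% of values fall below this point.

Using the inverse CDF (quantile function):
x = F⁻¹(0.87) = 126.8710

Verification: P(X ≤ 126.8710) = 0.87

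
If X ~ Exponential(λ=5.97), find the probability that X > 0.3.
0.166793

We have X ~ Exponential(λ=5.97).

P(X > 0.3) = 1 - P(X ≤ 0.3)
                = 1 - F(0.3)
                = 1 - 0.833207
                = 0.166793

So there's approximately a 16.7% chance that X exceeds 0.3.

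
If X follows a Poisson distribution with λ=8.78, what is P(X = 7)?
0.122723

We have X ~ Poisson(λ=8.78).

For a Poisson distribution, the PMF gives us the probability of each outcome.

Using the PMF formula:
P(X = 7) = 0.122723

Rounded to 4 decimal places: 0.1227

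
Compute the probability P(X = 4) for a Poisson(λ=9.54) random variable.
0.024821

We have X ~ Poisson(λ=9.54).

For a Poisson distribution, the PMF gives us the probability of each outcome.

Using the PMF formula:
P(X = 4) = 0.024821

Rounded to 4 decimal places: 0.0248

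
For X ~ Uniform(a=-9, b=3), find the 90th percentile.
1.8000

We have X ~ Uniform(a=-9, b=3).

We want to find x such that P(X ≤ x) = 0.9.

This is the 90th percentile, which means 90% of values fall below this point.

Using the inverse CDF (quantile function):
x = F⁻¹(0.9) = 1.8000

Verification: P(X ≤ 1.8000) = 0.9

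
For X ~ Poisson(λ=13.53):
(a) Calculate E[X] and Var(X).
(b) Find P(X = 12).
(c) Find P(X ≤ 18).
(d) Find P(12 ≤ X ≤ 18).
(a) E[X] = 13.5300, Var(X) = 13.5300
(b) P(X = 12) = 0.104528
(c) P(X ≤ 18) = 0.906946
(d) P(12 ≤ X ≤ 18) = 0.605282

We have X ~ Poisson(λ=13.53).

(a) Moments:
E[X] = 13.5300
Var(X) = 13.5300
σ = √Var(X) = 3.6783

(b) Point probability using PMF:
P(X = 12) = 0.104528

(c) Cumulative probability using CDF:
P(X ≤ 18) = F(18) = 0.906946

(d) Range probability:
P(12 ≤ X ≤ 18) = P(X ≤ 18) - P(X ≤ 11)
                   = F(18) - F(11)
                   = 0.906946 - 0.301664
                   = 0.605282

This means approximately 60.5% of outcomes fall in the interval [12, 18].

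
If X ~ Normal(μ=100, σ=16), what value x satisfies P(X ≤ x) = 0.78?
112.3551

We have X ~ Normal(μ=100, σ=16).

We want to find x such that P(X ≤ x) = 0.78.

This is the 78th percentile, which means 78% of values fall below this point.

Using the inverse CDF (quantile function):
x = F⁻¹(0.78) = 112.3551

Verification: P(X ≤ 112.3551) = 0.78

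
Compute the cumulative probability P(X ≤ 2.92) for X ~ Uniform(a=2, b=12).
0.092000

We have X ~ Uniform(a=2, b=12).

The CDF gives us P(X ≤ k).

Using the CDF:
P(X ≤ 2.92) = 0.092000

This means there's approximately a 9.2% chance that X is at most 2.92.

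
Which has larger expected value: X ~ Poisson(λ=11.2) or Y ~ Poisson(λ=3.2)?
X has larger mean (11.2000 > 3.2000)

Compute the expected value for each distribution:

X ~ Poisson(λ=11.2):
E[X] = 11.2000

Y ~ Poisson(λ=3.2):
E[Y] = 3.2000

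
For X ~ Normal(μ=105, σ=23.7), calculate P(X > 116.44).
0.314654

We have X ~ Normal(μ=105, σ=23.7).

P(X > 116.44) = 1 - P(X ≤ 116.44)
                = 1 - F(116.44)
                = 1 - 0.685346
                = 0.314654

So there's approximately a 31.5% chance that X exceeds 116.44.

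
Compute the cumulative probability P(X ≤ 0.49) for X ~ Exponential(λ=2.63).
0.724371

We have X ~ Exponential(λ=2.63).

The CDF gives us P(X ≤ k).

Using the CDF:
P(X ≤ 0.49) = 0.724371

This means there's approximately a 72.4% chance that X is at most 0.49.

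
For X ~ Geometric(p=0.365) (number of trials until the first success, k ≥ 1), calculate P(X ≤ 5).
0.896755

We have X ~ Geometric(p=0.365) (number of trials until the first success, k ≥ 1).

The CDF gives us P(X ≤ k).

Using the CDF:
P(X ≤ 5) = 0.896755

This means there's approximately a 89.7% chance that X is at most 5.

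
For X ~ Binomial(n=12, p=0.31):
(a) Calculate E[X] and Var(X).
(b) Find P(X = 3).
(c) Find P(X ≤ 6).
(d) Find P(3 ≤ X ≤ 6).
(a) E[X] = 3.7200, Var(X) = 2.5668
(b) P(X = 3) = 0.232354
(c) P(X ≤ 6) = 0.954160
(d) P(3 ≤ X ≤ 6) = 0.724572

We have X ~ Binomial(n=12, p=0.31).

(a) Moments:
E[X] = 3.7200
Var(X) = 2.5668
σ = √Var(X) = 1.6021

(b) Point probability using PMF:
P(X = 3) = 0.232354

(c) Cumulative probability using CDF:
P(X ≤ 6) = F(6) = 0.954160

(d) Range probability:
P(3 ≤ X ≤ 6) = P(X ≤ 6) - P(X ≤ 2)
                   = F(6) - F(2)
                   = 0.954160 - 0.229588
                   = 0.724572

This means approximately 72.5% of outcomes fall in the interval [3, 6].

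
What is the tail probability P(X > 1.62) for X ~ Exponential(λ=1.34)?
0.114086

We have X ~ Exponential(λ=1.34).

P(X > 1.62) = 1 - P(X ≤ 1.62)
                = 1 - F(1.62)
                = 1 - 0.885914
                = 0.114086

So there's approximately a 11.4% chance that X exceeds 1.62.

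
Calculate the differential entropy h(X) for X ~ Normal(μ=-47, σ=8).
3.4984 nats

We have X ~ Normal(μ=-47, σ=8).

The differential entropy measures the uncertainty or information content of the distribution.

For a Normal distribution with μ=-47, σ=8:
h(X) = 3.4984 nats

(In bits, this would be 5.0471 bits.)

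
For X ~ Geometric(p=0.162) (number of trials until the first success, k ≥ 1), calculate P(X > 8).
0.243194

We have X ~ Geometric(p=0.162) (number of trials until the first success, k ≥ 1).

P(X > 8) = 1 - P(X ≤ 8)
                = 1 - F(8)
                = 1 - 0.756806
                = 0.243194

So there's approximately a 24.3% chance that X exceeds 8.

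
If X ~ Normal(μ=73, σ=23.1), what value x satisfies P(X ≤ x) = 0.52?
74.1585

We have X ~ Normal(μ=73, σ=23.1).

We want to find x such that P(X ≤ x) = 0.52.

This is the 52nd percentile, which means 52% of values fall below this point.

Using the inverse CDF (quantile function):
x = F⁻¹(0.52) = 74.1585

Verification: P(X ≤ 74.1585) = 0.52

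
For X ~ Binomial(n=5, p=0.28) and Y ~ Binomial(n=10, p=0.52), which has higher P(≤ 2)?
X has higher probability (P(X ≤ 2) = 0.8624 > P(Y ≤ 2) = 0.0420)

Compute P(≤ 2) for each distribution:

X ~ Binomial(n=5, p=0.28):
P(X ≤ 2) = 0.8624

Y ~ Binomial(n=10, p=0.52):
P(Y ≤ 2) = 0.0420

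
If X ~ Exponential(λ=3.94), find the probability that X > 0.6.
0.094043

We have X ~ Exponential(λ=3.94).

P(X > 0.6) = 1 - P(X ≤ 0.6)
                = 1 - F(0.6)
                = 1 - 0.905957
                = 0.094043

So there's approximately a 9.4% chance that X exceeds 0.6.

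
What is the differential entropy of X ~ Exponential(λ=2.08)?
0.2676 nats

We have X ~ Exponential(λ=2.08).

The differential entropy measures the uncertainty or information content of the distribution.

For an Exponential distribution with λ=2.08:
h(X) = 0.2676 nats

(In bits, this would be 0.3861 bits.)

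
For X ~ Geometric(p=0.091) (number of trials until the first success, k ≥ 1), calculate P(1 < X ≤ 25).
0.816934

We have X ~ Geometric(p=0.091) (number of trials until the first success, k ≥ 1).

To find P(1 < X ≤ 25), we use:
P(1 < X ≤ 25) = P(X ≤ 25) - P(X ≤ 1)
                 = F(25) - F(1)
                 = 0.907934 - 0.091000
                 = 0.816934

So there's approximately a 81.7% chance that X falls in this range.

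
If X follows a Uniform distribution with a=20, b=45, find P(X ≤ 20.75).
0.030000

We have X ~ Uniform(a=20, b=45).

The CDF gives us P(X ≤ k).

Using the CDF:
P(X ≤ 20.75) = 0.030000

This means there's approximately a 3.0% chance that X is at most 20.75.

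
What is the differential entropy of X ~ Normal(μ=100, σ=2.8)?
2.4486 nats

We have X ~ Normal(μ=100, σ=2.8).

The differential entropy measures the uncertainty or information content of the distribution.

For a Normal distribution with μ=100, σ=2.8:
h(X) = 2.4486 nats

(In bits, this would be 3.5325 bits.)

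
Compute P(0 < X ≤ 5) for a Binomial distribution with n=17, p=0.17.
0.903101

We have X ~ Binomial(n=17, p=0.17).

To find P(0 < X ≤ 5), we use:
P(0 < X ≤ 5) = P(X ≤ 5) - P(X ≤ 0)
                 = F(5) - F(0)
                 = 0.945206 - 0.042104
                 = 0.903101

So there's approximately a 90.3% chance that X falls in this range.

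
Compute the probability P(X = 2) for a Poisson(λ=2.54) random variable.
0.254407

We have X ~ Poisson(λ=2.54).

For a Poisson distribution, the PMF gives us the probability of each outcome.

Using the PMF formula:
P(X = 2) = 0.254407

Rounded to 4 decimal places: 0.2544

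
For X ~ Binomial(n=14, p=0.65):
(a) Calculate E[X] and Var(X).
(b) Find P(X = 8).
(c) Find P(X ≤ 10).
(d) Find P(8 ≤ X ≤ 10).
(a) E[X] = 9.1000, Var(X) = 3.1850
(b) P(X = 8) = 0.175902
(c) P(X ≤ 10) = 0.779504
(d) P(8 ≤ X ≤ 10) = 0.595912

We have X ~ Binomial(n=14, p=0.65).

(a) Moments:
E[X] = 9.1000
Var(X) = 3.1850
σ = √Var(X) = 1.7847

(b) Point probability using PMF:
P(X = 8) = 0.175902

(c) Cumulative probability using CDF:
P(X ≤ 10) = F(10) = 0.779504

(d) Range probability:
P(8 ≤ X ≤ 10) = P(X ≤ 10) - P(X ≤ 7)
                   = F(10) - F(7)
                   = 0.779504 - 0.183592
                   = 0.595912

This means approximately 59.6% of outcomes fall in the interval [8, 10].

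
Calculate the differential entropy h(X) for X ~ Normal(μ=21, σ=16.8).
4.2403 nats

We have X ~ Normal(μ=21, σ=16.8).

The differential entropy measures the uncertainty or information content of the distribution.

For a Normal distribution with μ=21, σ=16.8:
h(X) = 4.2403 nats

(In bits, this would be 6.1175 bits.)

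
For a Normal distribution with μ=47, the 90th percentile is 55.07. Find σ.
σ = 6.2971

For X ~ Normal(μ, σ), the p-th percentile satisfies x = μ + z_p × σ,
where z_p = Φ⁻¹(p) is the standard normal quantile.

Step 1: z_{0.9} = Φ⁻¹(0.9) = 1.2816

Step 2: Solve for σ:
55.07 = 47 + 1.2816 × σ
σ = (55.07 - 47) / 1.2816
σ = 8.07 / 1.2816
σ = 6.2971

Verification: μ + z × σ = 47 + 1.2816 × 6.2971 = 55.07 ✓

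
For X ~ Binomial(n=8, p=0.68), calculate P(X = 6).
0.283473

We have X ~ Binomial(n=8, p=0.68).

For a Binomial distribution, the PMF gives us the probability of each outcome.

Using the PMF formula:
P(X = 6) = 0.283473

Rounded to 4 decimal places: 0.2835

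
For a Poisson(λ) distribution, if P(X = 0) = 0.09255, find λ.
λ = 2.3800

For a Poisson(λ) distribution, the PMF at 0 is:
P(X = 0) = λ^0 e^(-λ) / 0! = e^(-λ)

Given P(X = 0) = 0.09255:
e^(-λ) = 0.09255
-λ = ln(0.09255)
λ = -ln(0.09255) = 2.3800

Verification: e^(-2.3800) = 0.09255 ✓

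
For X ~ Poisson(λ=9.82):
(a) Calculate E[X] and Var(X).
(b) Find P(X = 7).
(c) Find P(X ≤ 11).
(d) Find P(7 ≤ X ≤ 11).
(a) E[X] = 9.8200, Var(X) = 9.8200
(b) P(X = 7) = 0.094968
(c) P(X ≤ 11) = 0.717053
(d) P(7 ≤ X ≤ 11) = 0.575147

We have X ~ Poisson(λ=9.82).

(a) Moments:
E[X] = 9.8200
Var(X) = 9.8200
σ = √Var(X) = 3.1337

(b) Point probability using PMF:
P(X = 7) = 0.094968

(c) Cumulative probability using CDF:
P(X ≤ 11) = F(11) = 0.717053

(d) Range probability:
P(7 ≤ X ≤ 11) = P(X ≤ 11) - P(X ≤ 6)
                   = F(11) - F(6)
                   = 0.717053 - 0.141906
                   = 0.575147

This means approximately 57.5% of outcomes fall in the interval [7, 11].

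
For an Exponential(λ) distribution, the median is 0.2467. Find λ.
λ = 2.8097

For X ~ Exponential(λ), the CDF is F(x) = 1 - e^(-λx).
The median m satisfies F(m) = 0.5:
1 - e^(-λm) = 0.5
e^(-λm) = 0.5
λm = ln(2)
m = ln(2) / λ

Given m = 0.2467:
λ = ln(2) / 0.2467 = 0.693147 / 0.2467 = 2.8097

Verification: ln(2) / 2.8097 = 0.2467 ✓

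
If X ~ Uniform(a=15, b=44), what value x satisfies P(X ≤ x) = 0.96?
42.8400

We have X ~ Uniform(a=15, b=44).

We want to find x such that P(X ≤ x) = 0.96.

This is the 96th percentile, which means 96% of values fall below this point.

Using the inverse CDF (quantile function):
x = F⁻¹(0.96) = 42.8400

Verification: P(X ≤ 42.8400) = 0.96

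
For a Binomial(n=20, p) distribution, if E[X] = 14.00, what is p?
p = 0.7

For a Binomial(n, p) distribution:
E[X] = n × p

Given n = 20 and E[X] = 14.00:
14.00 = 20 × p
p = 14.00 / 20 = 0.7

Verification: Binomial(20, 0.7) has E[X] = 14.00 ✓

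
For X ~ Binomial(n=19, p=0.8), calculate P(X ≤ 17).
0.917134

We have X ~ Binomial(n=19, p=0.8).

The CDF gives us P(X ≤ k).

Using the CDF:
P(X ≤ 17) = 0.917134

This means there's approximately a 91.7% chance that X is at most 17.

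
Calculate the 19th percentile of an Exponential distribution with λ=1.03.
0.2046

We have X ~ Exponential(λ=1.03).

We want to find x such that P(X ≤ x) = 0.19.

This is the 19th percentile, which means 19% of values fall below this point.

Using the inverse CDF (quantile function):
x = F⁻¹(0.19) = 0.2046

Verification: P(X ≤ 0.2046) = 0.19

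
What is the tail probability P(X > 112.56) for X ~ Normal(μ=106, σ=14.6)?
0.326602

We have X ~ Normal(μ=106, σ=14.6).

P(X > 112.56) = 1 - P(X ≤ 112.56)
                = 1 - F(112.56)
                = 1 - 0.673398
                = 0.326602

So there's approximately a 32.7% chance that X exceeds 112.56.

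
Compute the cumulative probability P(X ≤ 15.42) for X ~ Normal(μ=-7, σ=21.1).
0.856009

We have X ~ Normal(μ=-7, σ=21.1).

The CDF gives us P(X ≤ k).

Using the CDF:
P(X ≤ 15.42) = 0.856009

This means there's approximately a 85.6% chance that X is at most 15.42.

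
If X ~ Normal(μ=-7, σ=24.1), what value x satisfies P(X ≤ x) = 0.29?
-20.3366

We have X ~ Normal(μ=-7, σ=24.1).

We want to find x such that P(X ≤ x) = 0.29.

This is the 29th percentile, which means 29% of values fall below this point.

Using the inverse CDF (quantile function):
x = F⁻¹(0.29) = -20.3366

Verification: P(X ≤ -20.3366) = 0.29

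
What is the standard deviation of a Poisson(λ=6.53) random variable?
2.5554

We have X ~ Poisson(λ=6.53).

For a Poisson distribution with λ=6.53:
σ = √Var(X) = 2.5554

The standard deviation is the square root of the variance.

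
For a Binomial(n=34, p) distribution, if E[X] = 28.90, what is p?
p = 0.85

For a Binomial(n, p) distribution:
E[X] = n × p

Given n = 34 and E[X] = 28.90:
28.90 = 34 × p
p = 28.90 / 34 = 0.85

Verification: Binomial(34, 0.85) has E[X] = 28.90 ✓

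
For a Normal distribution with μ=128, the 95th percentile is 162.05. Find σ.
σ = 20.7009

For X ~ Normal(μ, σ), the p-th percentile satisfies x = μ + z_p × σ,
where z_p = Φ⁻¹(p) is the standard normal quantile.

Step 1: z_{0.95} = Φ⁻¹(0.95) = 1.6449

Step 2: Solve for σ:
162.05 = 128 + 1.6449 × σ
σ = (162.05 - 128) / 1.6449
σ = 34.05 / 1.6449
σ = 20.7009

Verification: μ + z × σ = 128 + 1.6449 × 20.7009 = 162.05 ✓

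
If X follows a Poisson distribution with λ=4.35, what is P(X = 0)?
0.012907

We have X ~ Poisson(λ=4.35).

For a Poisson distribution, the PMF gives us the probability of each outcome.

Using the PMF formula:
P(X = 0) = 0.012907

Rounded to 4 decimal places: 0.0129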